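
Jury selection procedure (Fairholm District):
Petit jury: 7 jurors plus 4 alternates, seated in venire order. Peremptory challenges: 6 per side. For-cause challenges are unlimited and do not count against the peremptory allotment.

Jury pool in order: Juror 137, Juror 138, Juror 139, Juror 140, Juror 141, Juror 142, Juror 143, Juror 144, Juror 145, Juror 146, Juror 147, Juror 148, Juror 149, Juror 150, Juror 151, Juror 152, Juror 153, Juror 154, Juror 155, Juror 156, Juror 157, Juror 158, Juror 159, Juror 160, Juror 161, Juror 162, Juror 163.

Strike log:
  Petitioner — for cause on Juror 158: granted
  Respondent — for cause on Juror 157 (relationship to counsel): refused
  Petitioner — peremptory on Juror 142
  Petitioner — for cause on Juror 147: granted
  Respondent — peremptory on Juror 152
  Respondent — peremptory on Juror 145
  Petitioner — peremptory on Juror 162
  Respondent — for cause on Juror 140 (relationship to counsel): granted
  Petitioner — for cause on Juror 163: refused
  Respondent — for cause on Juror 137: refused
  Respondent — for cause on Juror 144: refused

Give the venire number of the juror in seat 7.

Removed: #140, #142, #145, #147, #152, #158, #162. (#137, #144, #157, #163 stay — for-cause denied.)
Seating in order: seats 1–7 → #137, #138, #139, #141, #143, #144, #146; alternates → #148, #149, #150, #151.
So seat 7 is #146.

146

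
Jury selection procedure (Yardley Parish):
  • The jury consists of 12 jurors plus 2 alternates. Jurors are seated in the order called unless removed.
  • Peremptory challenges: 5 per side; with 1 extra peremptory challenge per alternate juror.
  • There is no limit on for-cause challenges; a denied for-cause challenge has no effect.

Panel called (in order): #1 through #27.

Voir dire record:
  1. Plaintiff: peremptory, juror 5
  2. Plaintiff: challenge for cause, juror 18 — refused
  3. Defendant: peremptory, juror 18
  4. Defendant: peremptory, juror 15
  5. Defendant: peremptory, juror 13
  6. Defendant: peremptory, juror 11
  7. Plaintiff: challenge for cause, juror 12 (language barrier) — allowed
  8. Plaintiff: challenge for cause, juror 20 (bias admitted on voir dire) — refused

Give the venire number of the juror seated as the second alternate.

20

Removed: #5, #11, #12, #13, #15, #18. (#20 stays — for-cause denied.)
Filling seats in venire order through position 14: #1, #2, #3, #4, #6, #7, #8, #9, #10, #14, #16, #17, #19, #20.
So alternate 2 is #20.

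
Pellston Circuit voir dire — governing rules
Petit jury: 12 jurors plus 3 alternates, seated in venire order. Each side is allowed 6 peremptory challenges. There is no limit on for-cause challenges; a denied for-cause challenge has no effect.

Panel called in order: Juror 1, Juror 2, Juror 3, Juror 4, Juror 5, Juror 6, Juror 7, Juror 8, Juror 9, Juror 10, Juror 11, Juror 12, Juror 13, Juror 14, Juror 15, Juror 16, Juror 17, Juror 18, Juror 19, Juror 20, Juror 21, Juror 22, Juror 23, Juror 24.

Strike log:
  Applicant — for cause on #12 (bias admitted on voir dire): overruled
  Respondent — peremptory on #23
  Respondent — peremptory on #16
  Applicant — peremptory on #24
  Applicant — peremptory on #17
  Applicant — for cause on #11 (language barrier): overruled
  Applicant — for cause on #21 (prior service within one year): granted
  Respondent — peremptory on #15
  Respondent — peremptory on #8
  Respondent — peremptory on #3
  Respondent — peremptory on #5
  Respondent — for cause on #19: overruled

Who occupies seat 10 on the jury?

13

Removed: #3, #5, #8, #15, #16, #17, #21, #23, #24. (#11, #12, #19 stay — for-cause denied.)
Seating in order: seats 1–12 → #1, #2, #4, #6, #7, #9, #10, #11, #12, #13, #14, #18; alternates → #19, #20, #22.
So seat 10 is #13.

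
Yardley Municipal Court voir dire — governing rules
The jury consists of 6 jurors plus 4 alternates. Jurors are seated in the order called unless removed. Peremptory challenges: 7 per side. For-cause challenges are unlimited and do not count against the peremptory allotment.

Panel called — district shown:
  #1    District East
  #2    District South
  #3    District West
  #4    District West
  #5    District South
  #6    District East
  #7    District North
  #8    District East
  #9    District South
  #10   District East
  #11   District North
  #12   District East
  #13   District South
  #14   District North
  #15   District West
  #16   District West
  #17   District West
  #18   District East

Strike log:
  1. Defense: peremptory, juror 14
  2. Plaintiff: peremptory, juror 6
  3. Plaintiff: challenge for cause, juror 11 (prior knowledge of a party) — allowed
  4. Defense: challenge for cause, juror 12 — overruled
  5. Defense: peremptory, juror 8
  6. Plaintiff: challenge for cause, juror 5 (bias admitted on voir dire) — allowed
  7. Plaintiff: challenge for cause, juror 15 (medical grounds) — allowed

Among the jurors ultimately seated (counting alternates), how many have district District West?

3

Removed: #5, #6, #8, #11, #14, #15.
Seated (10 incl. alternates): #1, #2, #3, #4, #7, #9, #10, #12, #13, #16.
Of those, in District West: #3, #4, #16 → 3.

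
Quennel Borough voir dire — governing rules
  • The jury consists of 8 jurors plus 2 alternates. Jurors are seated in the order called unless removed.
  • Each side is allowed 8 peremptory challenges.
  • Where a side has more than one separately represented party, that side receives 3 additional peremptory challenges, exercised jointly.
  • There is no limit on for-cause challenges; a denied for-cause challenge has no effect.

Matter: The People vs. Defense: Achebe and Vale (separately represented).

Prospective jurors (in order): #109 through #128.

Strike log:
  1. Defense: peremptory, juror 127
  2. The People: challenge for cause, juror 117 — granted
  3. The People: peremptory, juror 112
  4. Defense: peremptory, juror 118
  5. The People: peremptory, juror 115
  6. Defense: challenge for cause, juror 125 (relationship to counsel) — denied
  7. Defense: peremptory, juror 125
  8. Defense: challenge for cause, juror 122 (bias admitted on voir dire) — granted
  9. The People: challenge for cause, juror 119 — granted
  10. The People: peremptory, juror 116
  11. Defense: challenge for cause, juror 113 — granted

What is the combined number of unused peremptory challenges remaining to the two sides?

The People allotment: 8. Defense allotment: 8 base + 3 multi-party = 11.
The People peremptories used: #112, #115, #116 — 3 (for-cause on #117, #119 don't count).
Defense peremptories used: #127, #118, #125 — 3 (for-cause on #125, #122, #113 don't count).
Remaining: (8 − 3) + (11 − 3) = 13.

13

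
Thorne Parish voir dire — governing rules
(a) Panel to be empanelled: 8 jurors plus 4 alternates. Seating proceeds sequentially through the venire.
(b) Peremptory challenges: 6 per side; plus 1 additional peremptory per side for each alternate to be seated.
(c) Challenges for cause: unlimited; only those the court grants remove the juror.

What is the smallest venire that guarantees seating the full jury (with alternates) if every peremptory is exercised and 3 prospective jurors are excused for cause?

35

Seats to fill: 8 + 4 alternates = 12.
Peremptories: 6 + 1×4 = 10 per side × 2 sides = 20.
For-cause removals: 3.
Minimum venire: 12 + 20 + 3 = 35.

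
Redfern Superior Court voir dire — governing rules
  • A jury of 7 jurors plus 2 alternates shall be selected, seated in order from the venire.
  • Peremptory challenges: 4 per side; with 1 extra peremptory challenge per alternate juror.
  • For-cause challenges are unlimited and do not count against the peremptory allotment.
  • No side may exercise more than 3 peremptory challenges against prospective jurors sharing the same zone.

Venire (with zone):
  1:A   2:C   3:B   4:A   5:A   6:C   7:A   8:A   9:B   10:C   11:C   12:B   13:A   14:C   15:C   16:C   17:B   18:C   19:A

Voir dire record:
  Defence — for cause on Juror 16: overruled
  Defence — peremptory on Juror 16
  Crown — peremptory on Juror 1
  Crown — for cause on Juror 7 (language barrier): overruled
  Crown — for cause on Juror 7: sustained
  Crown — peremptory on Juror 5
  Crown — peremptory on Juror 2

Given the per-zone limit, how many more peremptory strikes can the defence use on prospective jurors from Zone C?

Defence peremptories so far: #16 — 1 of 6 used, 5 left overall.
Against Zone C: #16 — 1 used; per-zone cap 3 leaves 2.
Binding limit: min(5, 2) = 2.

2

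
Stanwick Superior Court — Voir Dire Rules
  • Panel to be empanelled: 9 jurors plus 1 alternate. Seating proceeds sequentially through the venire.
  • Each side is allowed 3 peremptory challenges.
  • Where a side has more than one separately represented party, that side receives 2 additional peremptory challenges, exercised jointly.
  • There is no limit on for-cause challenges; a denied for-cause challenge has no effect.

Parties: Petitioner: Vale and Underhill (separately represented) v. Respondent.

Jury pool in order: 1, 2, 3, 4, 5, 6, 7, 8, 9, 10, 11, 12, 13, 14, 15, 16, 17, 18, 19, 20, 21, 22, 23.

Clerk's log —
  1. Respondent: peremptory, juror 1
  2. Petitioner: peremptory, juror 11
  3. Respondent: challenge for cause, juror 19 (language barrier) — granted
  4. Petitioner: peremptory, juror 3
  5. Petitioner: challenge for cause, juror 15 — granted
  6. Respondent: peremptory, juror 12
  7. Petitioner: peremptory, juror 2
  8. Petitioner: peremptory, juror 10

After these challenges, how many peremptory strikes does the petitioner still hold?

1

Petitioner allotment: 3 base + 2 multi-party = 5.
Petitioner peremptories used: #11, #3, #2, #10 — 4 (the for-cause on #15 doesn't count).
Remaining: 5 − 4 = 1.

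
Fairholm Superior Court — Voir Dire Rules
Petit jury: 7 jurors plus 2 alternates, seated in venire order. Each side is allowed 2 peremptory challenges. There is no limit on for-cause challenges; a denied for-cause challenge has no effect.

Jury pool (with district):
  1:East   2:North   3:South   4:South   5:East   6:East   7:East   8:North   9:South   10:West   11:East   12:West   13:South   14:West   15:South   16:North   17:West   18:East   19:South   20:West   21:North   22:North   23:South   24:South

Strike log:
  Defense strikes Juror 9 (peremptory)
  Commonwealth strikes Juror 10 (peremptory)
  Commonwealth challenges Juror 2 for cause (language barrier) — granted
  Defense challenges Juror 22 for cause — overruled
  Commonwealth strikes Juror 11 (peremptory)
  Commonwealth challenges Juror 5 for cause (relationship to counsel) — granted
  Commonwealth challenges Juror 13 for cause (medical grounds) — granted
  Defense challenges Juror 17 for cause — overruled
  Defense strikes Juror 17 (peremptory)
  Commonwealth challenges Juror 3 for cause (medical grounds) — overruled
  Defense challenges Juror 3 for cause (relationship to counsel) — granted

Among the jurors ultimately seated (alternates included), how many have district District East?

Removed: #2, #3, #5, #9, #10, #11, #13, #17.
Seated (9 incl. alternates): #1, #4, #6, #7, #8, #12, #14, #15, #16.
Of those, in District East: #1, #6, #7 → 3.

3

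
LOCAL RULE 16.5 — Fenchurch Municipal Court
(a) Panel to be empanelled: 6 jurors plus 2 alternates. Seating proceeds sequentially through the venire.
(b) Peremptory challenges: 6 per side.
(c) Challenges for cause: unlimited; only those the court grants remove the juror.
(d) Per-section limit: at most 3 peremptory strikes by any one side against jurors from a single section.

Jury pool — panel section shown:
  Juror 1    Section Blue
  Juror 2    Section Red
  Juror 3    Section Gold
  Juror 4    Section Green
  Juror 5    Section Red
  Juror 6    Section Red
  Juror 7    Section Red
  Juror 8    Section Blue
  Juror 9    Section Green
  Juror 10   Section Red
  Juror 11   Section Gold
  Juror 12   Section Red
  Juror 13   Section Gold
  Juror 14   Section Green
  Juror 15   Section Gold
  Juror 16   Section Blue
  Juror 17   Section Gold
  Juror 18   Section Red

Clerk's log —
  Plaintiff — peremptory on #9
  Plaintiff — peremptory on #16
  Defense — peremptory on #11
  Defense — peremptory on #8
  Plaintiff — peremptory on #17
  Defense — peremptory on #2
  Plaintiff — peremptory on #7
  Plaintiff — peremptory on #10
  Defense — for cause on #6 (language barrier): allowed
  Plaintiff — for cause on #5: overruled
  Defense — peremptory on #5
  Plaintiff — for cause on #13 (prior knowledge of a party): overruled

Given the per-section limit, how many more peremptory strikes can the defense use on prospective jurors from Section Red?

Defense peremptories so far: #11, #8, #2, #5 — 4 of 6 used, 2 left overall.
Against Section Red: #2, #5 — 2 used; per-section cap 3 leaves 1.
Binding limit: min(2, 1) = 1.

1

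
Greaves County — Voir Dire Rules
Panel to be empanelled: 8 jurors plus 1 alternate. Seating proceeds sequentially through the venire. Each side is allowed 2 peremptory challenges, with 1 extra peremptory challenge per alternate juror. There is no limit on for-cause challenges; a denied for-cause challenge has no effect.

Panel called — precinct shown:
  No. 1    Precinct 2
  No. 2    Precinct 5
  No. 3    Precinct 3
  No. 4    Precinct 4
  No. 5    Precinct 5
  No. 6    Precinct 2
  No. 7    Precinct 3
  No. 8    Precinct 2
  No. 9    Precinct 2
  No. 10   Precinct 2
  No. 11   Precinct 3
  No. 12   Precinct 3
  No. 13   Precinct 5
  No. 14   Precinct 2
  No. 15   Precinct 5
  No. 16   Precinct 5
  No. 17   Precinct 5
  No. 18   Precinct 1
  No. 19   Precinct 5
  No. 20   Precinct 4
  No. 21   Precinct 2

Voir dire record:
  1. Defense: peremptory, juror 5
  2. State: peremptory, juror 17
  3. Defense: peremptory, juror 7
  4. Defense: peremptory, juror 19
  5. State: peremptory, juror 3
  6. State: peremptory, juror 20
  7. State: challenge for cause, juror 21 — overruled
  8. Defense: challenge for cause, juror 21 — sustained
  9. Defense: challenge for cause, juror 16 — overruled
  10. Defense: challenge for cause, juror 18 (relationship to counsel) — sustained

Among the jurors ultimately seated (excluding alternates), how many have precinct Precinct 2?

5

Removed: #3, #5, #7, #17, #18, #19, #20, #21.
Seated jurors 1–8: #1, #2, #4, #6, #8, #9, #10, #11 (alternates #12 not counted).
Of those, in Precinct 2: #1, #6, #8, #9, #10 → 5.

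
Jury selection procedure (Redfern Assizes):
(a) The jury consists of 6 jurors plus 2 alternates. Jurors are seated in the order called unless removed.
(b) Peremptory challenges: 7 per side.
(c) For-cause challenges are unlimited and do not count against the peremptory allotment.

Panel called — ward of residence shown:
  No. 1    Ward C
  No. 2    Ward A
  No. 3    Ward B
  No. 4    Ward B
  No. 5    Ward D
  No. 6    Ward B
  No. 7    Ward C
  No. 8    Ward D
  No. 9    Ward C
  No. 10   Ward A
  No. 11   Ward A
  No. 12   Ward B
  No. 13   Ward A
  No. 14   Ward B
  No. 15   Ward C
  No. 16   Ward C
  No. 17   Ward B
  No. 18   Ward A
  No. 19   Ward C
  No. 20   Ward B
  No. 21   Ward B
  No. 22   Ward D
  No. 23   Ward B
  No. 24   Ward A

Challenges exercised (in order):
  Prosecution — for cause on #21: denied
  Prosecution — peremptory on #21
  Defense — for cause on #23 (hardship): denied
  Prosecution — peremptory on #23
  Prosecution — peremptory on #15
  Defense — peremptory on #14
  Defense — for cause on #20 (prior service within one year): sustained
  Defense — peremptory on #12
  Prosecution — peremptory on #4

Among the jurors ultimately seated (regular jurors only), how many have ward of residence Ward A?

Removed: #4, #12, #14, #15, #20, #21, #23.
Seated jurors 1–6: #1, #2, #3, #5, #6, #7 (alternates #8, #9 not counted).
Of those, in Ward A: #2 → 1.

1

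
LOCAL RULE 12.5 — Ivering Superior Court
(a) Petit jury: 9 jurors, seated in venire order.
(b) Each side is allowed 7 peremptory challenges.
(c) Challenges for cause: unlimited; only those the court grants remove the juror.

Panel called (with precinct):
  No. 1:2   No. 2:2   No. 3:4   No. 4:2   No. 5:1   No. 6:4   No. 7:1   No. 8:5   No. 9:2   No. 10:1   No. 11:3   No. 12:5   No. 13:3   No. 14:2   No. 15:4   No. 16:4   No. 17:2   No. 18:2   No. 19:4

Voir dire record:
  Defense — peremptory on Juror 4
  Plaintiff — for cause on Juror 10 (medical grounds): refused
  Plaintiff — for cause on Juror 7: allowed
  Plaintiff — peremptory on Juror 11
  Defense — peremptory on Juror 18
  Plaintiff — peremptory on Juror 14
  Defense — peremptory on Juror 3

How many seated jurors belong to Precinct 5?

2

Removed: #3, #4, #7, #11, #14, #18.
Seated jurors 1–9: #1, #2, #5, #6, #8, #9, #10, #12, #13.
Of those, in Precinct 5: #8, #12 → 2.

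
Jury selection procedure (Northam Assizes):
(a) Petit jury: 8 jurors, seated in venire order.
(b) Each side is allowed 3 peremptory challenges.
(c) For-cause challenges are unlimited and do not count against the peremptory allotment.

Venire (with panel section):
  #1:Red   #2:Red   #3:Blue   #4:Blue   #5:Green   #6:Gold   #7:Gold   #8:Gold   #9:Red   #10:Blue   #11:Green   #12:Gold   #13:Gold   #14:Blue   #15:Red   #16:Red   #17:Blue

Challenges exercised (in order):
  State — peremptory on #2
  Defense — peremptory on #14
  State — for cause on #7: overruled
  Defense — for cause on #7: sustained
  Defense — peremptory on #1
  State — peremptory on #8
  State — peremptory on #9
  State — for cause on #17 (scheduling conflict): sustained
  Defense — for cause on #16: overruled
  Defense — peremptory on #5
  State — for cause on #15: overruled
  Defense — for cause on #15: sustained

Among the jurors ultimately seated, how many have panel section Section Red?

Removed: #1, #2, #5, #7, #8, #9, #14, #15, #17.
Seated jurors 1–8: #3, #4, #6, #10, #11, #12, #13, #16.
Of those, in Section Red: #16 → 1.

1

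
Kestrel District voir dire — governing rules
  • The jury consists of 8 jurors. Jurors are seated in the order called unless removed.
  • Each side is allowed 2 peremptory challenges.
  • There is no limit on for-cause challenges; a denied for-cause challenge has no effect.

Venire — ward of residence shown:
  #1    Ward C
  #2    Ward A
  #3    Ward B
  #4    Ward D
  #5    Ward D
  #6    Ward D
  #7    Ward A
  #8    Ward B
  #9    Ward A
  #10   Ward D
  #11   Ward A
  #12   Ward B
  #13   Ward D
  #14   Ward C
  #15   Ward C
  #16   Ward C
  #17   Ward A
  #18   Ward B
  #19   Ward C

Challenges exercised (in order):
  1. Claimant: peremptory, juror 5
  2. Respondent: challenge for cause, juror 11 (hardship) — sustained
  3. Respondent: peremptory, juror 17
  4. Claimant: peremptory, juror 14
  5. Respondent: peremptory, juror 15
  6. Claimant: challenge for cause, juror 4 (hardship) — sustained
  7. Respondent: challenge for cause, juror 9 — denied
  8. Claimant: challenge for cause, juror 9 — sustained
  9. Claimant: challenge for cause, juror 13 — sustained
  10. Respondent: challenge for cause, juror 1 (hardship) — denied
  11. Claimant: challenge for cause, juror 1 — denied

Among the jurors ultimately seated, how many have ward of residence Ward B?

Removed: #4, #5, #9, #11, #13, #14, #15, #17.
Seated jurors 1–8: #1, #2, #3, #6, #7, #8, #10, #12.
Of those, in Ward B: #3, #8, #12 → 3.

3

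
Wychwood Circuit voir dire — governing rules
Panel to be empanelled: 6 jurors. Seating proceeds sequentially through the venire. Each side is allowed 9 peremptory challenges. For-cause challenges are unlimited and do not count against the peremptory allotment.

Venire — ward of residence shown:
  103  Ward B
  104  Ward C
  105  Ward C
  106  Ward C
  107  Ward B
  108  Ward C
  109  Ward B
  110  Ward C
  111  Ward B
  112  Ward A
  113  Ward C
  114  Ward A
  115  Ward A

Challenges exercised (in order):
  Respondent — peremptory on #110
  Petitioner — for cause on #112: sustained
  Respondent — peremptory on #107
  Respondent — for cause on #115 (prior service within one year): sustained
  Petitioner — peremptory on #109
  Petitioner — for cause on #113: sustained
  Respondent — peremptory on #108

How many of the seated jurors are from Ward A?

Removed: #107, #108, #109, #110, #112, #113, #115.
Seated jurors 1–6: #103, #104, #105, #106, #111, #114.
Of those, in Ward A: #114 → 1.

1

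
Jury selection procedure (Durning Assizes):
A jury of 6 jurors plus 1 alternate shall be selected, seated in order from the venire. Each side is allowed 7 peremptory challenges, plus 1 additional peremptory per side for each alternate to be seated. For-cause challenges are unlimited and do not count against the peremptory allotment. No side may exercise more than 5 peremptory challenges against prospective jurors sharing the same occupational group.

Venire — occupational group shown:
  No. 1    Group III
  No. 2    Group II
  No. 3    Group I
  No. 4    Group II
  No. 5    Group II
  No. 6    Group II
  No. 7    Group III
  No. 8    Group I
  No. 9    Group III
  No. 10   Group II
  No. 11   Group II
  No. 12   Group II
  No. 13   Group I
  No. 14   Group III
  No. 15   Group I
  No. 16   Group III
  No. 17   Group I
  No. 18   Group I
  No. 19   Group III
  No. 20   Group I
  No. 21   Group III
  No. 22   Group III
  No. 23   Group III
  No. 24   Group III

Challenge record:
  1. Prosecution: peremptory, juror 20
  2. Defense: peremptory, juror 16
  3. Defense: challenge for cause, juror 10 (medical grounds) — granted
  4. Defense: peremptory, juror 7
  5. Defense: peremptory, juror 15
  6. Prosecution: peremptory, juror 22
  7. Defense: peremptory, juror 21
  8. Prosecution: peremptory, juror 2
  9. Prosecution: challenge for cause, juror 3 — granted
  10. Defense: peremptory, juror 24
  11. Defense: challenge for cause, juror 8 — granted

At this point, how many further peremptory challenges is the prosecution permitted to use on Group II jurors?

Prosecution peremptories so far: #20, #22, #2 — 3 of 8 used, 5 left overall.
Against Group II: #2 — 1 used; per-group cap 5 leaves 4.
Binding limit: min(5, 4) = 4.

4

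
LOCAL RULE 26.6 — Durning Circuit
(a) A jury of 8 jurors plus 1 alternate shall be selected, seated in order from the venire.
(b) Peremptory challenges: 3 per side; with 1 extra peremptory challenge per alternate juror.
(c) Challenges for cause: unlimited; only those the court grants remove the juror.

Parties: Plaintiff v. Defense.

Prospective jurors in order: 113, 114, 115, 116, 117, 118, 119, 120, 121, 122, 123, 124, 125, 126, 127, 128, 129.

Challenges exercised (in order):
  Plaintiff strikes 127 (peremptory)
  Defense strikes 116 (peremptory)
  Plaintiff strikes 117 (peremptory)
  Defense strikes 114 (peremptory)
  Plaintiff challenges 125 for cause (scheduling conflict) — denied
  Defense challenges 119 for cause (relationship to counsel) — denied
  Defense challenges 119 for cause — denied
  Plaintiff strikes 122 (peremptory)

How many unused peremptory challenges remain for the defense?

2

Defense allotment: 3 base + 1 × 1 alternate = 4.
Defense peremptories used: #116, #114 — 2 (for-cause on #119, #119 don't count).
Remaining: 4 − 2 = 2.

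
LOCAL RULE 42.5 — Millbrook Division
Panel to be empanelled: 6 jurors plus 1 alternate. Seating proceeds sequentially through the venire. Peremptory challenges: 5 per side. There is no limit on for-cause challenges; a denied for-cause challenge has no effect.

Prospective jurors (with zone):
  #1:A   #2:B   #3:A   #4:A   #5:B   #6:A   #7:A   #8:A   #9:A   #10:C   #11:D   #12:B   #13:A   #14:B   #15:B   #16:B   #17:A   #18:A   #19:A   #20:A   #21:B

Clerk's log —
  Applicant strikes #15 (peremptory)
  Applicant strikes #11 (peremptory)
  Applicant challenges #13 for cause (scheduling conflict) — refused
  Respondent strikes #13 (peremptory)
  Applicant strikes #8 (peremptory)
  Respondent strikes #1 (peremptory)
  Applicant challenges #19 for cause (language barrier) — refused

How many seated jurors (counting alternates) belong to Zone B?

Removed: #1, #8, #11, #13, #15.
Seated (7 incl. alternates): #2, #3, #4, #5, #6, #7, #9.
Of those, in Zone B: #2, #5 → 2.

2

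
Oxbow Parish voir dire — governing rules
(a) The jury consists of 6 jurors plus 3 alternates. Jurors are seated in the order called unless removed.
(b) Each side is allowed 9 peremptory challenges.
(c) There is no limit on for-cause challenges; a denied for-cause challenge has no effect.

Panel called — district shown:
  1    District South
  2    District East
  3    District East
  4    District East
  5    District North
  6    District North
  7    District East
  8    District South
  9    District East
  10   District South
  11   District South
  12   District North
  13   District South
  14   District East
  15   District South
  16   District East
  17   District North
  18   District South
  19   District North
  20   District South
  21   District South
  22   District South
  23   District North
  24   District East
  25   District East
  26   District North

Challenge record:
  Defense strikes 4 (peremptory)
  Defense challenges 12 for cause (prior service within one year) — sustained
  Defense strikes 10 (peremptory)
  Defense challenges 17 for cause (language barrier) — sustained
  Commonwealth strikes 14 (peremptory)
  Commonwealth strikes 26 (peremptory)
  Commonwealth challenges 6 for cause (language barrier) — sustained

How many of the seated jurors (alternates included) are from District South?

Removed: #4, #6, #10, #12, #14, #17, #26.
Seated (9 incl. alternates): #1, #2, #3, #5, #7, #8, #9, #11, #13.
Of those, in District South: #1, #8, #11, #13 → 4.

4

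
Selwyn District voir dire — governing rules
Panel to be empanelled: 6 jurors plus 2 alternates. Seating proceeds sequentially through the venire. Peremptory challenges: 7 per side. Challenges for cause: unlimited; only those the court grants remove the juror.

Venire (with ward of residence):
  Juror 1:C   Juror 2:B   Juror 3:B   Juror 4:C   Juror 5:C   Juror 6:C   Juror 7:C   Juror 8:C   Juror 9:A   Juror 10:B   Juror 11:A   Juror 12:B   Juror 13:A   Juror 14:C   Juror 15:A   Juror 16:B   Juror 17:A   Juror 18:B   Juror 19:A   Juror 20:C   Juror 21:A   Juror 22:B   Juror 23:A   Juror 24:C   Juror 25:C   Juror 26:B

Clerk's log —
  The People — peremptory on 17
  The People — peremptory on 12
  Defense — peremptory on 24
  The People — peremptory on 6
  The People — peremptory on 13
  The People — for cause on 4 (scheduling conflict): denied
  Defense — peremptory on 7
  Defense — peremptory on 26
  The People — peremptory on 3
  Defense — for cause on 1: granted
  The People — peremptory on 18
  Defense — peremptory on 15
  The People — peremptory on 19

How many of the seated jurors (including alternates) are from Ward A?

2

Removed: #1, #3, #6, #7, #12, #13, #15, #17, #18, #19, #24, #26.
Seated (8 incl. alternates): #2, #4, #5, #8, #9, #10, #11, #14.
Of those, in Ward A: #9, #11 → 2.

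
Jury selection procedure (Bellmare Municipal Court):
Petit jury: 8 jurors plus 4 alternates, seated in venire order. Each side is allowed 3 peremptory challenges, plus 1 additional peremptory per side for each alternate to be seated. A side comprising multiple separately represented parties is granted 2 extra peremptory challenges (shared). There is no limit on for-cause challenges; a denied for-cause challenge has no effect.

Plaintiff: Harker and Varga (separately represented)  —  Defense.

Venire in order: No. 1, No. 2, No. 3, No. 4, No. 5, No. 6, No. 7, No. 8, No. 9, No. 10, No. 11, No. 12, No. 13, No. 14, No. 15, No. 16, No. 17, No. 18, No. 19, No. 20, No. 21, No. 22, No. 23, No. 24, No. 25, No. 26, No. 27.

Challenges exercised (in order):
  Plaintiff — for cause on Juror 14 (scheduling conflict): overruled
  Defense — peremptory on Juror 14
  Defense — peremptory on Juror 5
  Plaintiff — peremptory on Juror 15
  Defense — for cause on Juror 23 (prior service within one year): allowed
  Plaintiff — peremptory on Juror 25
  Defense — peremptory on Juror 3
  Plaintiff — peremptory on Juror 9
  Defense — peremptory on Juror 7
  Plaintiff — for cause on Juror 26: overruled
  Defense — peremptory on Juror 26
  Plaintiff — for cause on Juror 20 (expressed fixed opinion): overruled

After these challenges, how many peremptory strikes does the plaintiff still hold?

Plaintiff allotment: 3 base + 1 × 4 alternates + 2 multi-party = 9.
Plaintiff peremptories used: #15, #25, #9 — 3 (for-cause on #14, #26, #20 don't count).
Remaining: 9 − 3 = 6.

6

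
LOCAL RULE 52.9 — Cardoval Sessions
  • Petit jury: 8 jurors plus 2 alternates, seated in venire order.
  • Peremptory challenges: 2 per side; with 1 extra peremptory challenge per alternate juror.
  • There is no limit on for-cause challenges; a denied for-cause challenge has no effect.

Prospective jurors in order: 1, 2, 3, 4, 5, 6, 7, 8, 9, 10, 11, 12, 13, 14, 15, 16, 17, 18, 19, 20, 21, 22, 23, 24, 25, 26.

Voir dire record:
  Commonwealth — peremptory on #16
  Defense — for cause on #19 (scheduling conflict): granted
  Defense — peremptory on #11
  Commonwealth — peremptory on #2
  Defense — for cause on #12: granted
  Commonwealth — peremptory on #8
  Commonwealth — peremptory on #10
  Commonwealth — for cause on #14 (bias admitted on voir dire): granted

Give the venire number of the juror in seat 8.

13

Removed: #2, #8, #10, #11, #12, #14, #16, #19.
Seating in order: seats 1–8 → #1, #3, #4, #5, #6, #7, #9, #13; alternates → #15, #17.
So seat 8 is #13.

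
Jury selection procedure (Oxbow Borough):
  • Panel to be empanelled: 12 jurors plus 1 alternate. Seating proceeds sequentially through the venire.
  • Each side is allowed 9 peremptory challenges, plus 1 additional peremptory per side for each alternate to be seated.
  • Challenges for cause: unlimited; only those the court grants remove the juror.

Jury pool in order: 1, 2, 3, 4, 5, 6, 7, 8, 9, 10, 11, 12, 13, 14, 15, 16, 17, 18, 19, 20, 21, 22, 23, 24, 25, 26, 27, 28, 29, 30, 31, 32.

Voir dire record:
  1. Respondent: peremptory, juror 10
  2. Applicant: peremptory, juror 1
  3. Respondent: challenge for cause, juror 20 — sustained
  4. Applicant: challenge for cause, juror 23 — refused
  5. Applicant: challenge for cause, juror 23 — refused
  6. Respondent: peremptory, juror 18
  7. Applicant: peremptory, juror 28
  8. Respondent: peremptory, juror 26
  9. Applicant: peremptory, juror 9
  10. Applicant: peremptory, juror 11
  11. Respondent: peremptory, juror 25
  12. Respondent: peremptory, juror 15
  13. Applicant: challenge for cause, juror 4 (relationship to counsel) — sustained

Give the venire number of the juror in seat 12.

Removed: #1, #4, #9, #10, #11, #15, #18, #20, #25, #26, #28. (#23 stays — for-cause denied.)
Seating in order: seats 1–12 → #2, #3, #5, #6, #7, #8, #12, #13, #14, #16, #17, #19; alternates → #21.
So seat 12 is #19.

19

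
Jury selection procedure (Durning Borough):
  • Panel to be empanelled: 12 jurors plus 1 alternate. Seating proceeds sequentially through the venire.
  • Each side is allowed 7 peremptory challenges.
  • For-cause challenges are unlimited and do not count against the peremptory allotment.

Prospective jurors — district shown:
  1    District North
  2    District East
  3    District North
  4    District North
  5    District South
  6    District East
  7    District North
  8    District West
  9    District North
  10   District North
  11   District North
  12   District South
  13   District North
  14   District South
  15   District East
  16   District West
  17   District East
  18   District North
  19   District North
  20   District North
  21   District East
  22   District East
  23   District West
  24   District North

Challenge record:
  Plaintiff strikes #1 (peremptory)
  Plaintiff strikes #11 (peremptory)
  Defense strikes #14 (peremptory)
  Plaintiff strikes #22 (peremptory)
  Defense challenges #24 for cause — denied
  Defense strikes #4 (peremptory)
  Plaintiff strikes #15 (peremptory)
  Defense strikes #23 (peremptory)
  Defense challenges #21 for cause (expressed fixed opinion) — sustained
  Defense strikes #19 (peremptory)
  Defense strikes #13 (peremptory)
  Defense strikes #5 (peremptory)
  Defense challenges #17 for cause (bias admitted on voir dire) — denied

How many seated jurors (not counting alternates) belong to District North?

Removed: #1, #4, #5, #11, #13, #14, #15, #19, #21, #22, #23.
Seated jurors 1–12: #2, #3, #6, #7, #8, #9, #10, #12, #16, #17, #18, #20 (alternates #24 not counted).
Of those, in District North: #3, #7, #9, #10, #18, #20 → 6.

6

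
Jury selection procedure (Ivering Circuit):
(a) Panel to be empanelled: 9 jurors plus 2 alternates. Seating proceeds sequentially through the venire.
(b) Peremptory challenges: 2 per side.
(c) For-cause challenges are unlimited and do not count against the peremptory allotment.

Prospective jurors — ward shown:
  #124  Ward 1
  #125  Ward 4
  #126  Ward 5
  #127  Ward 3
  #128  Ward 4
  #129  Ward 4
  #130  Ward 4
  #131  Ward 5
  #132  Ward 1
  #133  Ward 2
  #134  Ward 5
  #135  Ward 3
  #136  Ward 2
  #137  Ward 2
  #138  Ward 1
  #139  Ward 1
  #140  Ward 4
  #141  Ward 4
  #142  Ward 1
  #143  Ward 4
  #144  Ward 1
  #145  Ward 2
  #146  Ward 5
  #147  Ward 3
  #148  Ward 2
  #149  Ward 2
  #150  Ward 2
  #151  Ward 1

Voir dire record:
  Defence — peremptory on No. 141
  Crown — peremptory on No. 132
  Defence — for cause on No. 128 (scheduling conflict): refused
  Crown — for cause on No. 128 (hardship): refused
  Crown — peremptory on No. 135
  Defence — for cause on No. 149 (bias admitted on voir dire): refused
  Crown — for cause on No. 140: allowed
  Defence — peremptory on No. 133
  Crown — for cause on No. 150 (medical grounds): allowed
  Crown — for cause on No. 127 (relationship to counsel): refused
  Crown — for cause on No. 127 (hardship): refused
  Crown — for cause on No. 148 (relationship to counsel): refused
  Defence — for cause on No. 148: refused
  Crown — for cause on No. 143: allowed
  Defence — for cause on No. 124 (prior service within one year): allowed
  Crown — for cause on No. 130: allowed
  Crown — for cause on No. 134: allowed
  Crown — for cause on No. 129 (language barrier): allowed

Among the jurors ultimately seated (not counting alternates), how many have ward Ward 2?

2

Removed: #124, #129, #130, #132, #133, #134, #135, #140, #141, #143, #150.
Seated jurors 1–9: #125, #126, #127, #128, #131, #136, #137, #138, #139 (alternates #142, #144 not counted).
Of those, in Ward 2: #136, #137 → 2.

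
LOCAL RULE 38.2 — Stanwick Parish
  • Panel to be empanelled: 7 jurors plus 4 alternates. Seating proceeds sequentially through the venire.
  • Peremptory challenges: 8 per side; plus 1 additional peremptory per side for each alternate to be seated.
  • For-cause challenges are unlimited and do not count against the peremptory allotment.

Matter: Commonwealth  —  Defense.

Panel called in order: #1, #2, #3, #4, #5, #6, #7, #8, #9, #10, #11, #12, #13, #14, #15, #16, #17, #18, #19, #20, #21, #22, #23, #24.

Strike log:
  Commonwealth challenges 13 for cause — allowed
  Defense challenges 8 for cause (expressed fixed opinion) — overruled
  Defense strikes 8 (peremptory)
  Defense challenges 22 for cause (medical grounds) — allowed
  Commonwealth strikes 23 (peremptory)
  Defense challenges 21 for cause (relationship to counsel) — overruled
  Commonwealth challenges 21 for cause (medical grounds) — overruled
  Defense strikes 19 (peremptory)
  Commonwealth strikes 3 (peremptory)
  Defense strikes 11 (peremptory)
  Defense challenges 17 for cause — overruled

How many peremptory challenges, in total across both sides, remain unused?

19

Commonwealth allotment: 8 base + 1 × 4 alternates = 12. Defense allotment: 8 base + 1 × 4 alternates = 12.
Commonwealth peremptories used: #23, #3 — 2 (for-cause on #13, #21 don't count).
Defense peremptories used: #8, #19, #11 — 3 (for-cause on #8, #22, #21, #17 don't count).
Remaining: (12 − 2) + (12 − 3) = 19.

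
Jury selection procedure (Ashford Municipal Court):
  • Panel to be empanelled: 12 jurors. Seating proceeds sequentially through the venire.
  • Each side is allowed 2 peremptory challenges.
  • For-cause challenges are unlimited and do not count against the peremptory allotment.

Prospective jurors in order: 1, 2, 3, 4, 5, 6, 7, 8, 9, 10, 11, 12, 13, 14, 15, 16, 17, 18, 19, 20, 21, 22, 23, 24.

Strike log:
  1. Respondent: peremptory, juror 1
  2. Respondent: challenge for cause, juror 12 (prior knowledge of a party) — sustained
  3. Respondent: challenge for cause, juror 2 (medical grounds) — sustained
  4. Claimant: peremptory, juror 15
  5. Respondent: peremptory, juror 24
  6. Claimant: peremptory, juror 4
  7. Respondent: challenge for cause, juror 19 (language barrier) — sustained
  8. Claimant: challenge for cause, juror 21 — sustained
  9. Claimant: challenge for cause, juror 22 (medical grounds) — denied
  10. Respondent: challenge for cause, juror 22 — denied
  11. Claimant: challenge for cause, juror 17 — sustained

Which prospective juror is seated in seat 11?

16

Removed: #1, #2, #4, #12, #15, #17, #19, #21, #24. (#22 stays — for-cause denied.)
Filling seats in venire order through position 11: #3, #5, #6, #7, #8, #9, #10, #11, #13, #14, #16.
So seat 11 is #16.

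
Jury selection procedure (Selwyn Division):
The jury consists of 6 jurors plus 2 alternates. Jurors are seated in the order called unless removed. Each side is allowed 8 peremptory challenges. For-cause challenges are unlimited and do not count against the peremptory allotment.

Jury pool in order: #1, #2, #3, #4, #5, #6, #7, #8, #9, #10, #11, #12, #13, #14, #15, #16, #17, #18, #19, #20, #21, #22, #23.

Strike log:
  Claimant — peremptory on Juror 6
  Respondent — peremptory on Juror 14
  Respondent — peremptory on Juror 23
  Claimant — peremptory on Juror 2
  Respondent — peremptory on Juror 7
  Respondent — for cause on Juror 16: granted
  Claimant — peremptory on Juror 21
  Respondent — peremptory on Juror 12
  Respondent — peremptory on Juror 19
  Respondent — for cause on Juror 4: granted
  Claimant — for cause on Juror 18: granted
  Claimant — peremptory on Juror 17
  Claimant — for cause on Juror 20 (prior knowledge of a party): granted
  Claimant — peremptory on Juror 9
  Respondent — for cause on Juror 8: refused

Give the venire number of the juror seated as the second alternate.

15

Removed: #2, #4, #6, #7, #9, #12, #14, #16, #17, #18, #19, #20, #21, #23. (#8 stays — for-cause denied.)
Seating in order: seats 1–6 → #1, #3, #5, #8, #10, #11; alternates → #13, #15.
So alternate 2 is #15.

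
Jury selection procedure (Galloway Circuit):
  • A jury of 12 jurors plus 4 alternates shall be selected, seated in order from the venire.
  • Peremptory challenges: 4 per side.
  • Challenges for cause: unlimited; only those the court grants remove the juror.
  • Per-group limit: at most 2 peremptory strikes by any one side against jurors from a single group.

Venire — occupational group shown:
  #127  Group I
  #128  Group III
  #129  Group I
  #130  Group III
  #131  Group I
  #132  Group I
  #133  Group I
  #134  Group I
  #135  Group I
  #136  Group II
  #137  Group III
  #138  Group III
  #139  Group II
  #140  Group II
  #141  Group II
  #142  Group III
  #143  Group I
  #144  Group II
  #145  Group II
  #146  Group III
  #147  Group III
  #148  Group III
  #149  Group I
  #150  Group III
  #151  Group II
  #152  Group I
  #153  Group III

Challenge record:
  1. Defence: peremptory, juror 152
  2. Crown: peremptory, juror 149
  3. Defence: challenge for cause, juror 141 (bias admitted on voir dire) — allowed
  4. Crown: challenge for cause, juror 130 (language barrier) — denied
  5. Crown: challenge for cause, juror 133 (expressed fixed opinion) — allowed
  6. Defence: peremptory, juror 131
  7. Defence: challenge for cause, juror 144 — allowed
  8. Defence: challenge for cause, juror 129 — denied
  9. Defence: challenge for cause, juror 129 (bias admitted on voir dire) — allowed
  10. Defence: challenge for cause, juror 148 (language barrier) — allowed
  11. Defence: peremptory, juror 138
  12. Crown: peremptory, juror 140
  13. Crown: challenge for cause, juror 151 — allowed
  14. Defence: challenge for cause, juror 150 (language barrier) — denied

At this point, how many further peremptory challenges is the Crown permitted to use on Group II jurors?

1

Crown peremptories so far: #149, #140 — 2 of 4 used, 2 left overall.
Against Group II: #140 — 1 used; per-group cap 2 leaves 1.
Binding limit: min(2, 1) = 1.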